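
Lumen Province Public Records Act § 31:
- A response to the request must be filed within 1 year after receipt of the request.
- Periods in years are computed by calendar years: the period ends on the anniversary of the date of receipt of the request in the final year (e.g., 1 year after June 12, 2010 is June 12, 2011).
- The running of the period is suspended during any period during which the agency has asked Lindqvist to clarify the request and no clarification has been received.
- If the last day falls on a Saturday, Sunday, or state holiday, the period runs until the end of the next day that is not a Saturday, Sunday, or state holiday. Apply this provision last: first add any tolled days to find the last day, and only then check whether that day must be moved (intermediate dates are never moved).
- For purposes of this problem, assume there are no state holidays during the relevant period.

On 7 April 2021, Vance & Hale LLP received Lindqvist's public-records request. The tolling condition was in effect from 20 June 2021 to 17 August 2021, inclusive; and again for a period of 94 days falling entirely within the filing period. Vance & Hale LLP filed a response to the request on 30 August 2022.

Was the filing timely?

1 year after 7 April 2021 is April 7, 2022.
From June 20, 2021 through August 17, 2021 inclusive is 59 days; tolling adds 59 days: April 7, 2022 + 59 days = June 5, 2022.
Tolling adds 94 days: June 5, 2022 + 94 days = September 7, 2022.
September 7, 2022 is a Wednesday and not a state holiday, so no extension applies.
The deadline is September 7, 2022; the filing on August 30, 2022 is on or before that date.

Yes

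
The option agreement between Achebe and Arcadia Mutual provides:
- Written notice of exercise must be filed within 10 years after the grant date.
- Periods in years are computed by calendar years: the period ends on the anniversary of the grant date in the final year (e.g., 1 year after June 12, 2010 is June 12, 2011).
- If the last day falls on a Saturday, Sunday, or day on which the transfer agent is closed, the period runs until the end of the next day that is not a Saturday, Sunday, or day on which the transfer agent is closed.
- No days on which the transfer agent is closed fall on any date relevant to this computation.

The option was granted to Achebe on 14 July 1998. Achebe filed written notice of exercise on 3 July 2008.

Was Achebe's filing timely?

Yes

10 years after 14 July 1998 is July 14, 2008.
July 14, 2008 is a Monday and not a day on which the transfer agent is closed, so no extension applies.
The deadline is July 14, 2008; the filing on July 3, 2008 is on or before that date.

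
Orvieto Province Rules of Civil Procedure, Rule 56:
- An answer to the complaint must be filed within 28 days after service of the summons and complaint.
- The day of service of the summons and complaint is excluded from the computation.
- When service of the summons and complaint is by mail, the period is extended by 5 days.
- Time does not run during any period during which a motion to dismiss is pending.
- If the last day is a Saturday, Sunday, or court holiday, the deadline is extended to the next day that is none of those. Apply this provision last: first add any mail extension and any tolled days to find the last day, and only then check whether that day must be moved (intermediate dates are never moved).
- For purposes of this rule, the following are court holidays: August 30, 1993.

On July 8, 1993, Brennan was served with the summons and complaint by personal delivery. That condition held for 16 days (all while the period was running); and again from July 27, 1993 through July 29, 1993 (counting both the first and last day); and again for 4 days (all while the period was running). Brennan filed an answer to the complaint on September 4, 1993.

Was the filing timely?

No

28 days after July 8, 1993 is August 5, 1993.
Service was not by mail, so no mail extension applies.
Tolling adds 16 days: August 5, 1993 + 16 days = August 21, 1993.
From July 27, 1993 through July 29, 1993 inclusive is 3 days; tolling adds 3 days: August 21, 1993 + 3 days = August 24, 1993.
Tolling adds 4 days: August 24, 1993 + 4 days = August 28, 1993.
August 28, 1993 is Saturday; August 29, 1993 is Sunday; August 30, 1993 is a listed holiday. The next qualifying day is August 31, 1993.
The deadline is August 31, 1993; the filing on September 4, 1993 is after that date.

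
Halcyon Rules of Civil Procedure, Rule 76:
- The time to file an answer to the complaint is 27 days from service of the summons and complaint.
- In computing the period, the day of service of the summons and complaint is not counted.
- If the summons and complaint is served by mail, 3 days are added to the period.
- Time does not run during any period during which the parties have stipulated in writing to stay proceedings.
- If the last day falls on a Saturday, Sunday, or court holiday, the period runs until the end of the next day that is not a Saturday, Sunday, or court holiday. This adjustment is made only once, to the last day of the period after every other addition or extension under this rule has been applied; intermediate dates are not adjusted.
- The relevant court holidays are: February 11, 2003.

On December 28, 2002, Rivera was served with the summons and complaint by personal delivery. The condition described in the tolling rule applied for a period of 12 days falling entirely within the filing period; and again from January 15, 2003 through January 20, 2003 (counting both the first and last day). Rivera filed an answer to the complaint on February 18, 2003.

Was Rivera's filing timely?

No

27 days after December 28, 2002 is January 24, 2003.
Service was not by mail, so no mail extension applies.
Tolling adds 12 days: January 24, 2003 + 12 days = February 5, 2003.
From January 15, 2003 through January 20, 2003 inclusive is 6 days; tolling adds 6 days: February 5, 2003 + 6 days = February 11, 2003.
February 11, 2003 is a listed holiday. The next qualifying day is February 12, 2003.
The deadline is February 12, 2003; the filing on February 18, 2003 is after that date.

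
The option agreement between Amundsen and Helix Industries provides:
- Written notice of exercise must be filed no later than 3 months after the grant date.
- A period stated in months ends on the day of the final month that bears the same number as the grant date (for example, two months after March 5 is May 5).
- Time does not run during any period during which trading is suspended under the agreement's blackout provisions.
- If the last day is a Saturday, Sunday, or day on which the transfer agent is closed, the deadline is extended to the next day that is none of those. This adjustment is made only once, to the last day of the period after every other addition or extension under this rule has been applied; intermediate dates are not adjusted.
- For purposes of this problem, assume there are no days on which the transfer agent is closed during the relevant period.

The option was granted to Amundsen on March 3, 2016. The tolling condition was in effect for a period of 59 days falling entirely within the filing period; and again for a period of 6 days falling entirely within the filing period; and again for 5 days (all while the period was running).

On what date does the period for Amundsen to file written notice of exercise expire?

3 months after March 3, 2016 is June 3, 2016.
Tolling adds 59 days: June 3, 2016 + 59 days = August 1, 2016.
Tolling adds 6 days: August 1, 2016 + 6 days = August 7, 2016.
Tolling adds 5 days: August 7, 2016 + 5 days = August 12, 2016.
August 12, 2016 is a Friday and not a day on which the transfer agent is closed, so no extension applies.

August 12, 2016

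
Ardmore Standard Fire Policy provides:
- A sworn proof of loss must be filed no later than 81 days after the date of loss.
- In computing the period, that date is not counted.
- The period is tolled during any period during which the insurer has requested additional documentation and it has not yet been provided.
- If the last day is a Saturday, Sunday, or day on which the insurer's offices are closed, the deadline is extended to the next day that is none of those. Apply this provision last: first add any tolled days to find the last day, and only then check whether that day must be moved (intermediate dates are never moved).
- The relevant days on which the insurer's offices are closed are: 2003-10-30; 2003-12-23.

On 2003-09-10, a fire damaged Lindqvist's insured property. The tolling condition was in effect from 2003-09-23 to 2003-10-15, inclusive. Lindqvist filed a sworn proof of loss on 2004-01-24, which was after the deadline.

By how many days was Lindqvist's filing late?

31 days

81 days after 2003-09-10 is November 30, 2003.
From September 23, 2003 through October 15, 2003 inclusive is 23 days; tolling adds 23 days: November 30, 2003 + 23 days = December 23, 2003.
December 23, 2003 is a listed holiday. The next qualifying day is December 24, 2003.
The deadline is December 24, 2003; from December 24, 2003 to January 24, 2004 is 31 days.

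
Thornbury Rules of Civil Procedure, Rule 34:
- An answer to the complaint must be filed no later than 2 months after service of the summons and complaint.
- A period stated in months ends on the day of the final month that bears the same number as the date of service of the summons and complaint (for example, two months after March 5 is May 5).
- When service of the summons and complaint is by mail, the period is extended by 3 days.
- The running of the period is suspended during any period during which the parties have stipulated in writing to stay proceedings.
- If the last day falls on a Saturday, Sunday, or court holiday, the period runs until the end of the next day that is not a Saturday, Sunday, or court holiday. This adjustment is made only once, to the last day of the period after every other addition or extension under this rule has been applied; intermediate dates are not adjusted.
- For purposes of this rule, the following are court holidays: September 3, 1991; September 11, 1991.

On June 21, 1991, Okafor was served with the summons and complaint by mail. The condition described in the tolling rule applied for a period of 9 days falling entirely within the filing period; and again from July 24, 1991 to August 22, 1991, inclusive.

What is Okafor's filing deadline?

2 months after June 21, 1991 is August 21, 1991.
Service was by mail, adding 3 days: August 21, 1991 + 3 days = August 24, 1991.
Tolling adds 9 days: August 24, 1991 + 9 days = September 2, 1991.
From July 24, 1991 through August 22, 1991 inclusive is 30 days; tolling adds 30 days: September 2, 1991 + 30 days = October 2, 1991.
October 2, 1991 is a Wednesday and not a court holiday, so no extension applies.

October 2, 1991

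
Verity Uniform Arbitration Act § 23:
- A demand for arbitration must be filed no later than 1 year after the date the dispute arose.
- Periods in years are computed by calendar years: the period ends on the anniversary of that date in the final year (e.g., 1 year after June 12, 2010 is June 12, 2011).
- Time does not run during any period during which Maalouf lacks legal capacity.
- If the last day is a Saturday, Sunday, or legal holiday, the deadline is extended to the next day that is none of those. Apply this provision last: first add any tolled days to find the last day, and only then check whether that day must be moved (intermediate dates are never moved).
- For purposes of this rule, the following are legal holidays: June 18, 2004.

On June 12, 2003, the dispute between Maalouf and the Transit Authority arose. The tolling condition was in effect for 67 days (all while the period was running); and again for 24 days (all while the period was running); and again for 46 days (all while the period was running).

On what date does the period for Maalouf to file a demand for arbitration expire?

1 year after June 12, 2003 is June 12, 2004.
Tolling adds 67 days: June 12, 2004 + 67 days = August 18, 2004.
Tolling adds 24 days: August 18, 2004 + 24 days = September 11, 2004.
Tolling adds 46 days: September 11, 2004 + 46 days = October 27, 2004.
October 27, 2004 is a Wednesday and not a legal holiday, so no extension applies.

October 27, 2004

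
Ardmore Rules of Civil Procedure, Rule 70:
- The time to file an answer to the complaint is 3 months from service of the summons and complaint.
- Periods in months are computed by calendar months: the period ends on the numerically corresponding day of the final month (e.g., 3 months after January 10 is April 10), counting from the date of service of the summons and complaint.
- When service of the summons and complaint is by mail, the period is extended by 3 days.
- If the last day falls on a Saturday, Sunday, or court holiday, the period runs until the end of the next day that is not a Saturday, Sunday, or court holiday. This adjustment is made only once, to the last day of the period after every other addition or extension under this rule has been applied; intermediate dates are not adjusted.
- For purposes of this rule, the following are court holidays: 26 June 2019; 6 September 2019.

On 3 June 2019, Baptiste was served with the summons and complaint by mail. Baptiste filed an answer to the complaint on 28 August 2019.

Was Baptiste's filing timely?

Yes

3 months after 3 June 2019 is September 3, 2019.
Service was by mail, adding 3 days: September 3, 2019 + 3 days = September 6, 2019.
September 6, 2019 is a listed holiday; September 7, 2019 is Saturday; September 8, 2019 is Sunday. The next qualifying day is September 9, 2019.
The deadline is September 9, 2019; the filing on August 28, 2019 is on or before that date.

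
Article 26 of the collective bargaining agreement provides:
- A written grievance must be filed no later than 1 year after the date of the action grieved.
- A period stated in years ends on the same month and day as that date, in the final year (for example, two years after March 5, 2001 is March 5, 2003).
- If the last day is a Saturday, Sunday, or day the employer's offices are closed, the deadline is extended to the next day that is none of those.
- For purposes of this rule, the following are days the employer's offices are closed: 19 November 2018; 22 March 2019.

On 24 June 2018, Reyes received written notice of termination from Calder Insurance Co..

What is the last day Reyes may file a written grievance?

June 24, 2019

1 year after 24 June 2018 is June 24, 2019.
June 24, 2019 is a Monday and not a day the employer's offices are closed, so no extension applies.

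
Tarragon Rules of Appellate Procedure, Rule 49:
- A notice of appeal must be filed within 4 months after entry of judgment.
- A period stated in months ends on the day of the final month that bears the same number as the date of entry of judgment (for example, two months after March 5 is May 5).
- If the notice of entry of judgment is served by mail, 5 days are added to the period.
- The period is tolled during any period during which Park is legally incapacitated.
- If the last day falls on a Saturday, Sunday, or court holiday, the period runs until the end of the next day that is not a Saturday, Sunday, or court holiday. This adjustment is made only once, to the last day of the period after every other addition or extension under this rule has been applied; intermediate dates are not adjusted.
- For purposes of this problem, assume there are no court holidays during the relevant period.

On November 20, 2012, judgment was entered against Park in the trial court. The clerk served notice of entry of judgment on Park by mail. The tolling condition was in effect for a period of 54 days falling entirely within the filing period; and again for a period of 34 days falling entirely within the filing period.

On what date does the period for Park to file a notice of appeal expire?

June 21, 2013

4 months after November 20, 2012 is March 20, 2013.
Service was by mail, adding 5 days: March 20, 2013 + 5 days = March 25, 2013.
Tolling adds 54 days: March 25, 2013 + 54 days = May 18, 2013.
Tolling adds 34 days: May 18, 2013 + 34 days = June 21, 2013.
June 21, 2013 is a Friday and not a court holiday, so no extension applies.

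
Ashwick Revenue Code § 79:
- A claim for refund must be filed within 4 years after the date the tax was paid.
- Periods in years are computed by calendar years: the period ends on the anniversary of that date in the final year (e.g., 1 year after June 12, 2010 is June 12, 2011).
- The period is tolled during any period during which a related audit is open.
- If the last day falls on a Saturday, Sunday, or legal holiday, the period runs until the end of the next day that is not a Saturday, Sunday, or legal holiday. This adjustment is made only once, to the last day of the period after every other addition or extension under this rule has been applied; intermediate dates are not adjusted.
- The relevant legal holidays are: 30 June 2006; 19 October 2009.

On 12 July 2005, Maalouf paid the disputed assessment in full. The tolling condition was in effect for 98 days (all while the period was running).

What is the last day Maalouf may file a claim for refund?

4 years after 12 July 2005 is July 12, 2009.
Tolling adds 98 days: July 12, 2009 + 98 days = October 18, 2009.
October 18, 2009 is Sunday; October 19, 2009 is a listed holiday. The next qualifying day is October 20, 2009.

October 20, 2009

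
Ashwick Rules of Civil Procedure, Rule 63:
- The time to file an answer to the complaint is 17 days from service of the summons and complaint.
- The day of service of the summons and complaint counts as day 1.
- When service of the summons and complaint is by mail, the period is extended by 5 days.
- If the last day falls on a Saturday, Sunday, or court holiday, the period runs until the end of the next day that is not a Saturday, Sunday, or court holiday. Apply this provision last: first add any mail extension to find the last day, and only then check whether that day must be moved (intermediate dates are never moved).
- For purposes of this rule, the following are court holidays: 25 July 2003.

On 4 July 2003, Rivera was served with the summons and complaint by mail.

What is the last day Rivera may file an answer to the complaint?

July 28, 2003

Counting 4 July 2003 as day 1, day 17 is July 20, 2003.
Service was by mail, adding 5 days: July 20, 2003 + 5 days = July 25, 2003.
July 25, 2003 is a listed holiday; July 26, 2003 is Saturday; July 27, 2003 is Sunday. The next qualifying day is July 28, 2003.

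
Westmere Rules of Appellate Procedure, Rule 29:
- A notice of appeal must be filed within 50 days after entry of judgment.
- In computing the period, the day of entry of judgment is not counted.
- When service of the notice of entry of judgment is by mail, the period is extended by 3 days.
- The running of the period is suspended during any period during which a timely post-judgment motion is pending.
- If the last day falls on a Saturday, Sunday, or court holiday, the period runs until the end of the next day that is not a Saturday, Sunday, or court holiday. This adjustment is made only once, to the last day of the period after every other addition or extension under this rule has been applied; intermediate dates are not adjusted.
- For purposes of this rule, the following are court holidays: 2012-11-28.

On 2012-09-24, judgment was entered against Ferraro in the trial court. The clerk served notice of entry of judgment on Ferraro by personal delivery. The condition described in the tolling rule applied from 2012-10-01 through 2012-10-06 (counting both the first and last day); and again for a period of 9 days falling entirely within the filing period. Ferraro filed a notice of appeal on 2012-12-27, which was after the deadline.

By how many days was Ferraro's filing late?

50 days after 2012-09-24 is November 13, 2012.
Service was not by mail, so no mail extension applies.
From October 1, 2012 through October 6, 2012 inclusive is 6 days; tolling adds 6 days: November 13, 2012 + 6 days = November 19, 2012.
Tolling adds 9 days: November 19, 2012 + 9 days = November 28, 2012.
November 28, 2012 is a listed holiday. The next qualifying day is November 29, 2012.
The deadline is November 29, 2012; from November 29, 2012 to December 27, 2012 is 28 days.

28 days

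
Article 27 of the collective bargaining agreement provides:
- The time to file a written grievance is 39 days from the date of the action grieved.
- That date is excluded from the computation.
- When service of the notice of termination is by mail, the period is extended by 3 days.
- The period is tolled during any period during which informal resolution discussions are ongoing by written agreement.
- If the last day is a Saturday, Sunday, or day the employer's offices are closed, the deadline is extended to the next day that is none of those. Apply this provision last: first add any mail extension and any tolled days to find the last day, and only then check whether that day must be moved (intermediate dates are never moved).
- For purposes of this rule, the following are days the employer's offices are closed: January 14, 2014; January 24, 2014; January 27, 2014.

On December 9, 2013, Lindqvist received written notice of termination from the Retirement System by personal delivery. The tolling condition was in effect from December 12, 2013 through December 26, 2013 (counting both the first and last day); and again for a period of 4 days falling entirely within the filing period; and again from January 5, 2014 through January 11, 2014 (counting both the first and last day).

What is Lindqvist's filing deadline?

February 12, 2014

39 days after December 9, 2013 is January 17, 2014.
Service was not by mail, so no mail extension applies.
From December 12, 2013 through December 26, 2013 inclusive is 15 days; tolling adds 15 days: January 17, 2014 + 15 days = February 1, 2014.
Tolling adds 4 days: February 1, 2014 + 4 days = February 5, 2014.
From January 5, 2014 through January 11, 2014 inclusive is 7 days; tolling adds 7 days: February 5, 2014 + 7 days = February 12, 2014.
February 12, 2014 is a Wednesday and not a day the employer's offices are closed, so no extension applies.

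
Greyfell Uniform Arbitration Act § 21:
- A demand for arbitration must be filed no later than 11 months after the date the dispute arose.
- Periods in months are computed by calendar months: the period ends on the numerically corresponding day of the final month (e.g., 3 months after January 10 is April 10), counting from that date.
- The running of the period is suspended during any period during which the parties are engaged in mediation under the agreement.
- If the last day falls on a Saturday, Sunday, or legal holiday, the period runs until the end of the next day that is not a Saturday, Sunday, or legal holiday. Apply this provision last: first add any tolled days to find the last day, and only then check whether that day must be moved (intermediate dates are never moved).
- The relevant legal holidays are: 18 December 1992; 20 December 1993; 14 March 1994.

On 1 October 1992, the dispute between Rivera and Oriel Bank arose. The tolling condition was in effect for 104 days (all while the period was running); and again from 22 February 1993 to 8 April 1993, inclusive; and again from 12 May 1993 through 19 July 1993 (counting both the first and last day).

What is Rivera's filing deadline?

April 8, 1994

11 months after 1 October 1992 is September 1, 1993.
Tolling adds 104 days: September 1, 1993 + 104 days = December 14, 1993.
From February 22, 1993 through April 8, 1993 inclusive is 46 days; tolling adds 46 days: December 14, 1993 + 46 days = January 29, 1994.
From May 12, 1993 through July 19, 1993 inclusive is 69 days; tolling adds 69 days: January 29, 1994 + 69 days = April 8, 1994.
April 8, 1994 is a Friday and not a legal holiday, so no extension applies.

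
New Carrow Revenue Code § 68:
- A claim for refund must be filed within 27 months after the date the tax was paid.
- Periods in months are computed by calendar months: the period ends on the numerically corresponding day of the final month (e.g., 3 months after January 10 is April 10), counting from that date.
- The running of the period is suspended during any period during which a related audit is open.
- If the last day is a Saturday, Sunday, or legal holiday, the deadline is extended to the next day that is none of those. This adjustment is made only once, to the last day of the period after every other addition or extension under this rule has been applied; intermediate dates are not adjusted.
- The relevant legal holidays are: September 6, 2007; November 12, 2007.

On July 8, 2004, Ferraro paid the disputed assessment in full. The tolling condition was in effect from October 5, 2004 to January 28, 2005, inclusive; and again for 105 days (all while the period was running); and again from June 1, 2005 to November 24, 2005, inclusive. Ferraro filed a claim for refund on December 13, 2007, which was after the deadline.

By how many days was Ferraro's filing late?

30 days

27 months after July 8, 2004 is October 8, 2006.
From October 5, 2004 through January 28, 2005 inclusive is 116 days; tolling adds 116 days: October 8, 2006 + 116 days = February 1, 2007.
Tolling adds 105 days: February 1, 2007 + 105 days = May 17, 2007.
From June 1, 2005 through November 24, 2005 inclusive is 177 days; tolling adds 177 days: May 17, 2007 + 177 days = November 10, 2007.
November 10, 2007 is Saturday; November 11, 2007 is Sunday; November 12, 2007 is a listed holiday. The next qualifying day is November 13, 2007.
The deadline is November 13, 2007; from November 13, 2007 to December 13, 2007 is 30 days.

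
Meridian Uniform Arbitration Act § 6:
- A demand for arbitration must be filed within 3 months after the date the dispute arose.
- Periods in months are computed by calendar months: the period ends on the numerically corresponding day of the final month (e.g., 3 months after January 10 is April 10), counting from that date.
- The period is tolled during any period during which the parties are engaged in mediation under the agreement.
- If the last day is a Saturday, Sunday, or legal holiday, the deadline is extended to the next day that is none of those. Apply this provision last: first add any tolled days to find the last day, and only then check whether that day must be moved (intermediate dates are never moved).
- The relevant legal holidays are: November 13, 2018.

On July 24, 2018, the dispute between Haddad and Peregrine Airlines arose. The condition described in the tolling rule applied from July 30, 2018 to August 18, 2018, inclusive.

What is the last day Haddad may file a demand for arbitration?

November 14, 2018

3 months after July 24, 2018 is October 24, 2018.
From July 30, 2018 through August 18, 2018 inclusive is 20 days; tolling adds 20 days: October 24, 2018 + 20 days = November 13, 2018.
November 13, 2018 is a listed holiday. The next qualifying day is November 14, 2018.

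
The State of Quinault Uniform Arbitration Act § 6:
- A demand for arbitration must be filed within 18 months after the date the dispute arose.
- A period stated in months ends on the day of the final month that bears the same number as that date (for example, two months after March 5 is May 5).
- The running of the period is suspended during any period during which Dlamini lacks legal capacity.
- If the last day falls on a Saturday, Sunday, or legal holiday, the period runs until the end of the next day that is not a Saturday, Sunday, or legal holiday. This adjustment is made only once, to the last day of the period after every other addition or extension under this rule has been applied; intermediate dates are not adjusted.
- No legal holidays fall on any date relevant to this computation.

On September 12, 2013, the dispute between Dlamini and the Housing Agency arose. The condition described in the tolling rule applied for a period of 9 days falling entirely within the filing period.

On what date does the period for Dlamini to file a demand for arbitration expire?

18 months after September 12, 2013 is March 12, 2015.
Tolling adds 9 days: March 12, 2015 + 9 days = March 21, 2015.
March 21, 2015 is Saturday; March 22, 2015 is Sunday. The next qualifying day is March 23, 2015.

March 23, 2015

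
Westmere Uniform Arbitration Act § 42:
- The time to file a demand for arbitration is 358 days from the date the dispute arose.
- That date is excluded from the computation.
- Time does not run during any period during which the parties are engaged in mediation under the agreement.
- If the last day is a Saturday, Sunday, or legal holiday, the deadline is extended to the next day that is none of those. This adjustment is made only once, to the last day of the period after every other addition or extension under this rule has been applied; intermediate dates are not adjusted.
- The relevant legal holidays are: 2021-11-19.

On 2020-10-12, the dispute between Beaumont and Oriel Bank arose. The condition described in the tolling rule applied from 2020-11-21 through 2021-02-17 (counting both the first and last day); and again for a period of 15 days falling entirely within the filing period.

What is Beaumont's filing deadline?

January 17, 2022

358 days after 2020-10-12 is October 5, 2021.
From November 21, 2020 through February 17, 2021 inclusive is 89 days; tolling adds 89 days: October 5, 2021 + 89 days = January 2, 2022.
Tolling adds 15 days: January 2, 2022 + 15 days = January 17, 2022.
January 17, 2022 is a Monday and not a legal holiday, so no extension applies.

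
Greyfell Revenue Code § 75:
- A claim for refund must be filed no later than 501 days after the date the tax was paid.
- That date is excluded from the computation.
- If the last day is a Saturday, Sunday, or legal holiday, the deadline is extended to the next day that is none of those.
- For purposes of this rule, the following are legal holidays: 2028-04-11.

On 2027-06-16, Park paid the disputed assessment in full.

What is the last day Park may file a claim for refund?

October 30, 2028

501 days after 2027-06-16 is October 29, 2028.
October 29, 2028 is Sunday. The next qualifying day is October 30, 2028.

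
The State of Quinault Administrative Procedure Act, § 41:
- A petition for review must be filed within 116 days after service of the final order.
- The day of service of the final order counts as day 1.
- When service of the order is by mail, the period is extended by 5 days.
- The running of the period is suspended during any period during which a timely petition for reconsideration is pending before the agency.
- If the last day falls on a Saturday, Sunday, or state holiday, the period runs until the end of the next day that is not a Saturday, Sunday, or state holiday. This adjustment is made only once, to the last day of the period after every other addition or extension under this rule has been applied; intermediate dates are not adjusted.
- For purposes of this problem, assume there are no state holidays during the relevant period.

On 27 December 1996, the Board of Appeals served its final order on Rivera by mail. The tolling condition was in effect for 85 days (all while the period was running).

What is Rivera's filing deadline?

July 21, 1997

Counting 27 December 1996 as day 1, day 116 is April 21, 1997.
Service was by mail, adding 5 days: April 21, 1997 + 5 days = April 26, 1997.
Tolling adds 85 days: April 26, 1997 + 85 days = July 20, 1997.
July 20, 1997 is Sunday. The next qualifying day is July 21, 1997.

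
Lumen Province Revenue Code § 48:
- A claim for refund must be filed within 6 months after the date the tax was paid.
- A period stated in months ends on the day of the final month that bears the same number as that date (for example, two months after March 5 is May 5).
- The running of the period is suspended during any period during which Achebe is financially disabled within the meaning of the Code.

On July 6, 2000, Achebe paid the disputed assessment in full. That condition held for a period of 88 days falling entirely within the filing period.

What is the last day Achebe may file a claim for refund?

April 4, 2001

6 months after July 6, 2000 is January 6, 2001.
Tolling adds 88 days: January 6, 2001 + 88 days = April 4, 2001.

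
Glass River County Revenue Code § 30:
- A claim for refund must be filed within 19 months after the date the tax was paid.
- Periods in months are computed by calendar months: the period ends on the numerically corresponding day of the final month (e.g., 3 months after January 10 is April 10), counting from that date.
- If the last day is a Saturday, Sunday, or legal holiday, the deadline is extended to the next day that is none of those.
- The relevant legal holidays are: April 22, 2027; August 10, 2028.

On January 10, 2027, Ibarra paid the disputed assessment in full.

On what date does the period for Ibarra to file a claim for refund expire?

August 11, 2028

19 months after January 10, 2027 is August 10, 2028.
August 10, 2028 is a listed holiday. The next qualifying day is August 11, 2028.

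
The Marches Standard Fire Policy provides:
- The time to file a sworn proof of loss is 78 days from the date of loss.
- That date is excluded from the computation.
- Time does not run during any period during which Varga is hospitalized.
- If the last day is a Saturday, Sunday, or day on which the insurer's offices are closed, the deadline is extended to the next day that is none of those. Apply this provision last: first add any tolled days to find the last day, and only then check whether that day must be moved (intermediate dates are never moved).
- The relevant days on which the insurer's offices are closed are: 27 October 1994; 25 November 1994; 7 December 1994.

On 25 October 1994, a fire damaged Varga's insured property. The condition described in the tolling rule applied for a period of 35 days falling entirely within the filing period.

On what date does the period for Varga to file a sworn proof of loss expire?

78 days after 25 October 1994 is January 11, 1995.
Tolling adds 35 days: January 11, 1995 + 35 days = February 15, 1995.
February 15, 1995 is a Wednesday and not a day on which the insurer's offices are closed, so no extension applies.

February 15, 1995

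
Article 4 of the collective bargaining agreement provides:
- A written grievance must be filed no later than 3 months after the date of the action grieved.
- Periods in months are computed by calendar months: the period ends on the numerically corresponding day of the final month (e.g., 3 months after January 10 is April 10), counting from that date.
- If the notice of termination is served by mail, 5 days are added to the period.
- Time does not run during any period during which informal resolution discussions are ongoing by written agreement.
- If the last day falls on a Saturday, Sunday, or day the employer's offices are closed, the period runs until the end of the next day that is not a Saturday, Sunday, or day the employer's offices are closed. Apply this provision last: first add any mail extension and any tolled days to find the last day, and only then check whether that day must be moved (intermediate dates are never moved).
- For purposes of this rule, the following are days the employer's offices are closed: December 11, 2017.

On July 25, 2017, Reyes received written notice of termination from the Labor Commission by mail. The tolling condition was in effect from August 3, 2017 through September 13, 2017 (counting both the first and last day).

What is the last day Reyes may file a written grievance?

3 months after July 25, 2017 is October 25, 2017.
Service was by mail, adding 5 days: October 25, 2017 + 5 days = October 30, 2017.
From August 3, 2017 through September 13, 2017 inclusive is 42 days; tolling adds 42 days: October 30, 2017 + 42 days = December 11, 2017.
December 11, 2017 is a listed holiday. The next qualifying day is December 12, 2017.

December 12, 2017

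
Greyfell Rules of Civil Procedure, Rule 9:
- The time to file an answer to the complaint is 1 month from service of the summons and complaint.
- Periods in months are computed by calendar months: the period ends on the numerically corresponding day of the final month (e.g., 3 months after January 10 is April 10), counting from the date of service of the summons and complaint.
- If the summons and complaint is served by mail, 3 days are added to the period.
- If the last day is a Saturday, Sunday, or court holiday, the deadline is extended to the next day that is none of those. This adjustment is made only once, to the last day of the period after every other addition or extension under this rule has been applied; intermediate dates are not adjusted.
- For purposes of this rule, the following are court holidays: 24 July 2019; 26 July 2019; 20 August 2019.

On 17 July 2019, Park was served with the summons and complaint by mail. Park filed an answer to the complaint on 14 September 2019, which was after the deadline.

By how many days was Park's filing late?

1 month after 17 July 2019 is August 17, 2019.
Service was by mail, adding 3 days: August 17, 2019 + 3 days = August 20, 2019.
August 20, 2019 is a listed holiday. The next qualifying day is August 21, 2019.
The deadline is August 21, 2019; from August 21, 2019 to September 14, 2019 is 24 days.

24 days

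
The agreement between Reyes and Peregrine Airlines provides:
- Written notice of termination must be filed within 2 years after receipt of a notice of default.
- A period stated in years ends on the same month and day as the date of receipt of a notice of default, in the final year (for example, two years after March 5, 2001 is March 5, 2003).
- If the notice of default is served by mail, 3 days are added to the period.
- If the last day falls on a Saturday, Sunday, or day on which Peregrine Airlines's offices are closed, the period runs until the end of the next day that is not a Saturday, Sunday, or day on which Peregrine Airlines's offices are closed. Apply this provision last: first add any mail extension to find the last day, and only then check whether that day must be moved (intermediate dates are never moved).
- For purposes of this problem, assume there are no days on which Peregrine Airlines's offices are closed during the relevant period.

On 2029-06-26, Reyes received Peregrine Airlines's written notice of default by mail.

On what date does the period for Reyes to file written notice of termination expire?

June 30, 2031

2 years after 2029-06-26 is June 26, 2031.
Service was by mail, adding 3 days: June 26, 2031 + 3 days = June 29, 2031.
June 29, 2031 is Sunday. The next qualifying day is June 30, 2031.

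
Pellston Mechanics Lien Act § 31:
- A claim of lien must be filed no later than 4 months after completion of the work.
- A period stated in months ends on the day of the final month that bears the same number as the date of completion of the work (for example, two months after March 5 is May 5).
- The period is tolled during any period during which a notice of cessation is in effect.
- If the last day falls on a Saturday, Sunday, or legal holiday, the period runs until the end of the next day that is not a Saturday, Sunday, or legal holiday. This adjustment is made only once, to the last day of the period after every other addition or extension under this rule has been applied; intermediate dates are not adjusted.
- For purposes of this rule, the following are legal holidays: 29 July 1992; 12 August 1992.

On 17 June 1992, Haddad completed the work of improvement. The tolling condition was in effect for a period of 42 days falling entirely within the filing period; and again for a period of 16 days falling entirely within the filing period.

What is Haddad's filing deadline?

4 months after 17 June 1992 is October 17, 1992.
Tolling adds 42 days: October 17, 1992 + 42 days = November 28, 1992.
Tolling adds 16 days: November 28, 1992 + 16 days = December 14, 1992.
December 14, 1992 is a Monday and not a legal holiday, so no extension applies.

December 14, 1992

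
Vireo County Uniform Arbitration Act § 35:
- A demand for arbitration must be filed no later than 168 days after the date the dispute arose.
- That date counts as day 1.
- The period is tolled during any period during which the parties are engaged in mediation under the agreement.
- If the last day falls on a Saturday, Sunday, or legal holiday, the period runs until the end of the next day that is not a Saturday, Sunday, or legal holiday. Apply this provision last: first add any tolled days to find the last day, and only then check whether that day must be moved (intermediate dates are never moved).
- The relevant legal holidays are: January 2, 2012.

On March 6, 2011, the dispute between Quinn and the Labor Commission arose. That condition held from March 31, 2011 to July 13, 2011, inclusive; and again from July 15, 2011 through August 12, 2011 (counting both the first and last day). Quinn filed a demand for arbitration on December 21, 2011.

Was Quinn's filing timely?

Yes

Counting March 6, 2011 as day 1, day 168 is August 20, 2011.
From March 31, 2011 through July 13, 2011 inclusive is 105 days; tolling adds 105 days: August 20, 2011 + 105 days = December 3, 2011.
From July 15, 2011 through August 12, 2011 inclusive is 29 days; tolling adds 29 days: December 3, 2011 + 29 days = January 1, 2012.
January 1, 2012 is Sunday; January 2, 2012 is a listed holiday. The next qualifying day is January 3, 2012.
The deadline is January 3, 2012; the filing on December 21, 2011 is on or before that date.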